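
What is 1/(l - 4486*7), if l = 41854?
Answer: 1/10452 ≈ 9.5675e-5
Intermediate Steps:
1/(l - 4486*7) = 1/(41854 - 4486*7) = 1/(41854 - 31402) = 1/10452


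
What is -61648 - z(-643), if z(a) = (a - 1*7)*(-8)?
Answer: -66848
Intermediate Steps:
z(a) = 56 - 8*a (z(a) = (a - 7)*(-8) = (-7 + a)*(-8) = 56 - 8*a)
-61648 - z(-643) = -61648 - (56 - 8*(-643)) = -61648 - (56 + 5144) = -61648 - 1*5200 = -61648 - 5200 = -66848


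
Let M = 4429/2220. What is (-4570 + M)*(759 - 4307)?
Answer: 8995041277/555 ≈ 1.6207e+7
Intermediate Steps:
M = 4429/2220 (M = 4429*(1/2220) = 4429/2220 ≈ 1.9950)
(-4570 + M)*(759 - 4307) = (-4570 + 4429/2220)*(759 - 4307) = -10140971/2220*(-3548) = 8995041277/555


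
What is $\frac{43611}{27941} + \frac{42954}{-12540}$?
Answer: $- \frac{108882629}{58396690} \approx -1.8645$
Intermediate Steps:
$\frac{43611}{27941} + \frac{42954}{-12540} = 43611 \cdot \frac{1}{27941} + 42954 \left(- \frac{1}{12540}\right) = \frac{43611}{27941} - \frac{7159}{2090} = - \frac{108882629}{58396690}$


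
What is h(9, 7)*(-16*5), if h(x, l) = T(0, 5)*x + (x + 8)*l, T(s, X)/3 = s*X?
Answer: -9520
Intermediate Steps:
T(s, X) = 3*X*s (T(s, X) = 3*(s*X) = 3*(X*s) = 3*X*s)
h(x, l) = l*(8 + x) (h(x, l) = (3*5*0)*x + (x + 8)*l = 0*x + (8 + x)*l = 0 + l*(8 + x) = l*(8 + x))
h(9, 7)*(-16*5) = (7*(8 + 9))*(-16*5) = (7*17)*(-80) = 119*(-80) = -9520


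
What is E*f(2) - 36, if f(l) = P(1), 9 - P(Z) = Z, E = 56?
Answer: 412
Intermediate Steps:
P(Z) = 9 - Z
f(l) = 8 (f(l) = 9 - 1*1 = 9 - 1 = 8)
E*f(2) - 36 = 56*8 - 36 = 448 - 36 = 412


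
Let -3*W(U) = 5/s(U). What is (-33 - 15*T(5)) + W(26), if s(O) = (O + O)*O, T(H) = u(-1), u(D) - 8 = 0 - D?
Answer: -681413/4056 ≈ -168.00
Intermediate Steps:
u(D) = 8 - D (u(D) = 8 + (0 - D) = 8 - D)
T(H) = 9 (T(H) = 8 - 1*(-1) = 8 + 1 = 9)
s(O) = 2*O² (s(O) = (2*O)*O = 2*O²)
W(U) = -5/(6*U²) (W(U) = -5/(3*(2*U²)) = -5*1/(2*U²)/3 = -5/(6*U²))
(-33 - 15*T(5)) + W(26) = (-33 - 15*9) - ⅚/26² = (-33 - 135) - ⅚*1/676 = -168 - 5/4056 = -681413/4056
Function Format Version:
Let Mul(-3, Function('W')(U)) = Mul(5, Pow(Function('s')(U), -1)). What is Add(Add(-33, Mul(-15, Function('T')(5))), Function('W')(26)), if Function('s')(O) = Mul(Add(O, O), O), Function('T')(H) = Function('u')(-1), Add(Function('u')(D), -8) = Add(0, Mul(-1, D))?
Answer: Rational(-681413, 4056) ≈ -168.00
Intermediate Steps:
Function('u')(D) = Add(8, Mul(-1, D)) (Function('u')(D) = Add(8, Add(0, Mul(-1, D))) = Add(8, Mul(-1, D)))
Function('T')(H) = 9 (Function('T')(H) = Add(8, Mul(-1, -1)) = Add(8, 1) = 9)
Function('s')(O) = Mul(2, Pow(O, 2)) (Function('s')(O) = Mul(Mul(2, O), O) = Mul(2, Pow(O, 2)))
Function('W')(U) = Mul(Rational(-5, 6), Pow(U, -2)) (Function('W')(U) = Mul(Rational(-1, 3), Mul(5, Pow(Mul(2, Pow(U, 2)), -1))) = Mul(Rational(-1, 3), Mul(5, Mul(Rational(1, 2), Pow(U, -2)))) = Mul(Rational(-1, 3), Mul(Rational(5, 2), Pow(U, -2))) = Mul(Rational(-5, 6), Pow(U, -2)))
Add(Add(-33, Mul(-15, Function('T')(5))), Function('W')(26)) = Add(Add(-33, Mul(-15, 9)), Mul(Rational(-5, 6), Pow(26, -2))) = Add(Add(-33, -135), Mul(Rational(-5, 6), Rational(1, 676))) = Add(-168, Rational(-5, 4056)) = Rational(-681413, 4056)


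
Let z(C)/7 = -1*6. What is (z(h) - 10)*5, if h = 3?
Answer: -260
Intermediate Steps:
z(C) = -42 (z(C) = 7*(-1*6) = 7*(-6) = -42)
(z(h) - 10)*5 = (-42 - 10)*5 = -52*5 = -260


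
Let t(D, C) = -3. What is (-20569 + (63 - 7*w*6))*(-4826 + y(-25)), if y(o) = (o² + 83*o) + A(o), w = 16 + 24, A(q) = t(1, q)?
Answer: 139305894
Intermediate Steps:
A(q) = -3
w = 40
y(o) = -3 + o² + 83*o (y(o) = (o² + 83*o) - 3 = -3 + o² + 83*o)
(-20569 + (63 - 7*w*6))*(-4826 + y(-25)) = (-20569 + (63 - 280*6))*(-4826 + (-3 + (-25)² + 83*(-25))) = (-20569 + (63 - 7*240))*(-4826 + (-3 + 625 - 2075)) = (-20569 + (63 - 1680))*(-4826 - 1453) = (-20569 - 1617)*(-6279) = -22186*(-6279) = 139305894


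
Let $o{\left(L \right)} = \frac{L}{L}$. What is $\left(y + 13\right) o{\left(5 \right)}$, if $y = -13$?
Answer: $0$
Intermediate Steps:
$o{\left(L \right)} = 1$
$\left(y + 13\right) o{\left(5 \right)} = \left(-13 + 13\right) 1 = 0 \cdot 1 = 0$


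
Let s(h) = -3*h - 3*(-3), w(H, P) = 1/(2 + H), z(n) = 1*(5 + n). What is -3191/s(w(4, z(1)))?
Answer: -6382/17 ≈ -375.41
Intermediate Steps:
z(n) = 5 + n
s(h) = 9 - 3*h (s(h) = -3*h + 9 = 9 - 3*h)
-3191/s(w(4, z(1))) = -3191/(9 - 3/(2 + 4)) = -3191/(9 - 3/6) = -3191/(9 - 3*⅙) = -3191/(9 - ½) = -3191/17/2 = -3191*2/17 = -6382/17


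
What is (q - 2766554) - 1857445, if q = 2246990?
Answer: -2377009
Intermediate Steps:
(q - 2766554) - 1857445 = (2246990 - 2766554) - 1857445 = -519564 - 1857445 = -2377009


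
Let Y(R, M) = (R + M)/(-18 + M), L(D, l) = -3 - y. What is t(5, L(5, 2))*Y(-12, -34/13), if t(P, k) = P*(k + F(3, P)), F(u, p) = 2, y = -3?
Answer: 475/67 ≈ 7.0896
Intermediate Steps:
L(D, l) = 0 (L(D, l) = -3 - 1*(-3) = -3 + 3 = 0)
t(P, k) = P*(2 + k) (t(P, k) = P*(k + 2) = P*(2 + k))
Y(R, M) = (M + R)/(-18 + M)
t(5, L(5, 2))*Y(-12, -34/13) = (5*(2 + 0))*((-34/13 - 12)/(-18 - 34/13)) = (5*2)*((-34*1/13 - 12)/(-18 - 34*1/13)) = 10*((-34/13 - 12)/(-18 - 34/13)) = 10*(-190/13/(-268/13)) = 10*(-13/268*(-190/13)) = 10*(95/134) = 475/67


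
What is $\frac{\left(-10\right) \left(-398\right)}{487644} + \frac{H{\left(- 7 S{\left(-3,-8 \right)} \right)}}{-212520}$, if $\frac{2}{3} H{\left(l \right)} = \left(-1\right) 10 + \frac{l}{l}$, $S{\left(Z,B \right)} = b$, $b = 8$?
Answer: $\frac{142068799}{17272350480} \approx 0.0082252$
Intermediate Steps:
$S{\left(Z,B \right)} = 8$
$H{\left(l \right)} = - \frac{27}{2}$ ($H{\left(l \right)} = \frac{3 \left(\left(-1\right) 10 + \frac{l}{l}\right)}{2} = \frac{3 \left(-10 + 1\right)}{2} = \frac{3}{2} \left(-9\right) = - \frac{27}{2}$)
$\frac{\left(-10\right) \left(-398\right)}{487644} + \frac{H{\left(- 7 S{\left(-3,-8 \right)} \right)}}{-212520} = \frac{\left(-10\right) \left(-398\right)}{487644} - \frac{27}{2 \left(-212520\right)} = 3980 \cdot \frac{1}{487644} - - \frac{9}{141680} = \frac{995}{121911} + \frac{9}{141680} = \frac{142068799}{17272350480}$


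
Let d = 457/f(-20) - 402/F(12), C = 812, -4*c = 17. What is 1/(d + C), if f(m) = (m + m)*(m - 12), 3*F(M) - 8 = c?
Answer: 1280/628169 ≈ 0.0020377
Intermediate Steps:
c = -17/4 (c = -¼*17 = -17/4 ≈ -4.2500)
F(M) = 5/4 (F(M) = 8/3 + (⅓)*(-17/4) = 8/3 - 17/12 = 5/4)
f(m) = 2*m*(-12 + m) (f(m) = (2*m)*(-12 + m) = 2*m*(-12 + m))
d = -411191/1280 (d = 457/((2*(-20)*(-12 - 20))) - 402/5/4 = 457/((2*(-20)*(-32))) - 402*⅘ = 457/1280 - 1608/5 = -411191/1280 ≈ -321.24)
1/(d + C) = 1/(-411191/1280 + 812) = 1/(628169/1280) = 1280/628169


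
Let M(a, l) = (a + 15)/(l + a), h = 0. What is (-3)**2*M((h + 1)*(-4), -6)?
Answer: -99/10 ≈ -9.9000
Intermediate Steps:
M(a, l) = (15 + a)/(a + l)
(-3)**2*M((h + 1)*(-4), -6) = (-3)**2*((15 + (0 + 1)*(-4))/((0 + 1)*(-4) - 6)) = 9*((15 + 1*(-4))/(1*(-4) - 6)) = 9*((15 - 4)/(-4 - 6)) = 9*(11/(-10)) = 9*(-1/10*11) = 9*(-11/10) = -99/10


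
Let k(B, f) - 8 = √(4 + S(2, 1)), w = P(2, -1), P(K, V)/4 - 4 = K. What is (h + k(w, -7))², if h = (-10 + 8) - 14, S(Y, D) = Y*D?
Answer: (8 - √6)² ≈ 30.808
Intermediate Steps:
P(K, V) = 16 + 4*K
S(Y, D) = D*Y
w = 24 (w = 16 + 4*2 = 16 + 8 = 24)
k(B, f) = 8 + √6 (k(B, f) = 8 + √(4 + 1*2) = 8 + √(4 + 2) = 8 + √6)
h = -16 (h = -2 - 14 = -16)
(h + k(w, -7))² = (-16 + (8 + √6))² = (-8 + √6)²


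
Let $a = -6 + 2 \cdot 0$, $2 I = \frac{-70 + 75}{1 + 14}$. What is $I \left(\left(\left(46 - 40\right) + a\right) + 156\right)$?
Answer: $26$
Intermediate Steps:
$I = \frac{1}{6}$ ($I = \frac{\left(-70 + 75\right) \frac{1}{1 + 14}}{2} = \frac{5 \cdot \frac{1}{15}}{2} = \frac{1}{2} \cdot \frac{1}{3} = \frac{1}{6} \approx 0.16667$)
$a = -6$ ($a = -6 + 0 = -6$)
$I \left(\left(\left(46 - 40\right) + a\right) + 156\right) = \frac{\left(\left(46 - 40\right) - 6\right) + 156}{6} = \frac{\left(6 - 6\right) + 156}{6} = \frac{0 + 156}{6} = \frac{1}{6} \cdot 156 = 26$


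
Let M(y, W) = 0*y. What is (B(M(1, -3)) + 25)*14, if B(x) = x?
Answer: 350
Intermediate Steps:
M(y, W) = 0
(B(M(1, -3)) + 25)*14 = (0 + 25)*14 = 25*14 = 350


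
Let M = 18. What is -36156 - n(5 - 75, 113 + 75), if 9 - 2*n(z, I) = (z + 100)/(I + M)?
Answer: -3724524/103 ≈ -36160.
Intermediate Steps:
n(z, I) = 9/2 - (100 + z)/(2*(18 + I)) (n(z, I) = 9/2 - (z + 100)/(2*(I + 18)) = 9/2 - (100 + z)/(2*(18 + I)))
-36156 - n(5 - 75, 113 + 75) = -36156 - (62 - (5 - 75) + 9*(113 + 75))/(2*(18 + (113 + 75))) = -36156 - (62 - 1*(-70) + 9*188)/(2*(18 + 188)) = -36156 - (62 + 70 + 1692)/(2*206) = -36156 - 1824/(2*206) = -36156 - 1*456/103 = -36156 - 456/103 = -3724524/103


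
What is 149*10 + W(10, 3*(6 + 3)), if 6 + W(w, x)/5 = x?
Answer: 1595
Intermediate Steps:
W(w, x) = -30 + 5*x
149*10 + W(10, 3*(6 + 3)) = 149*10 + (-30 + 5*(3*(6 + 3))) = 1490 + (-30 + 5*(3*9)) = 1490 + (-30 + 5*27) = 1490 + (-30 + 135) = 1490 + 105 = 1595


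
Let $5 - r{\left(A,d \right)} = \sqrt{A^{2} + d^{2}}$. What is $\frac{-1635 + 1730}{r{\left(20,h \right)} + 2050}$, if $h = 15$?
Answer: $\frac{19}{406} \approx 0.046798$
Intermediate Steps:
$r{\left(A,d \right)} = 5 - \sqrt{A^{2} + d^{2}}$
$\frac{-1635 + 1730}{r{\left(20,h \right)} + 2050} = \frac{-1635 + 1730}{\left(5 - \sqrt{20^{2} + 15^{2}}\right) + 2050} = \frac{95}{\left(5 - \sqrt{400 + 225}\right) + 2050} = \frac{95}{\left(5 - \sqrt{625}\right) + 2050} = \frac{95}{\left(5 - 25\right) + 2050} = \frac{95}{-20 + 2050} = \frac{95}{2030} = 95 \cdot \frac{1}{2030} = \frac{19}{406}$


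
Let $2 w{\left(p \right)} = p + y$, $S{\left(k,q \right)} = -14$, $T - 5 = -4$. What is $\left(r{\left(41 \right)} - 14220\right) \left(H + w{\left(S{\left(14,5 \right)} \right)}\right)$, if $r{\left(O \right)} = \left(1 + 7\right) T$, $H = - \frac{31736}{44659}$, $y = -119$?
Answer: $\frac{2509303742}{2627} \approx 9.552 \cdot 10^{5}$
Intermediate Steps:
$T = 1$ ($T = 5 - 4 = 1$)
$H = - \frac{31736}{44659}$ ($H = \left(-31736\right) \frac{1}{44659} = - \frac{31736}{44659} \approx -0.71063$)
$r{\left(O \right)} = 8$ ($r{\left(O \right)} = \left(1 + 7\right) 1 = 8 \cdot 1 = 8$)
$w{\left(p \right)} = - \frac{119}{2} + \frac{p}{2}$ ($w{\left(p \right)} = \frac{p - 119}{2} = \frac{-119 + p}{2} = - \frac{119}{2} + \frac{p}{2}$)
$\left(r{\left(41 \right)} - 14220\right) \left(H + w{\left(S{\left(14,5 \right)} \right)}\right) = \left(8 - 14220\right) \left(- \frac{31736}{44659} + \left(- \frac{119}{2} + \frac{1}{2} \left(-14\right)\right)\right) = - 14212 \left(- \frac{31736}{44659} - \frac{133}{2}\right) = \left(-14212\right) \left(- \frac{6003119}{89318}\right) = \frac{2509303742}{2627}$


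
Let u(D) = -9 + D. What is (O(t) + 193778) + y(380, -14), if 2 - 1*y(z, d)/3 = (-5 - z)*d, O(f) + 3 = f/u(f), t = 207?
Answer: 3907465/22 ≈ 1.7761e+5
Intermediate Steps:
O(f) = -3 + f/(-9 + f)
y(z, d) = 6 - 3*d*(-5 - z) (y(z, d) = 6 - 3*(-5 - z)*d = 6 - 3*d*(-5 - z))
(O(t) + 193778) + y(380, -14) = ((27 - 2*207)/(-9 + 207) + 193778) + (6 + 15*(-14) + 3*(-14)*380) = ((27 - 414)/198 + 193778) + (6 - 210 - 15960) = ((1/198)*(-387) + 193778) - 16164 = (-43/22 + 193778) - 16164 = 4263073/22 - 16164 = 3907465/22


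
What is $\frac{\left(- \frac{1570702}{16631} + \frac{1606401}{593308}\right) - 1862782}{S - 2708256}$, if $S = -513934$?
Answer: $\frac{18381543984765321}{31794332619272120} \approx 0.57814$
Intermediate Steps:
$\frac{\left(- \frac{1570702}{16631} + \frac{1606401}{593308}\right) - 1862782}{S - 2708256} = \frac{\left(- \frac{1570702}{16631} + \frac{1606401}{593308}\right) - 1862782}{-513934 - 2708256} = \frac{\left(\left(-1570702\right) \frac{1}{16631} + 1606401 \cdot \frac{1}{593308}\right) - 1862782}{-3222190} = \left(\left(- \frac{1570702}{16631} + \frac{1606401}{593308}\right) - 1862782\right) \left(- \frac{1}{3222190}\right) = \left(- \frac{905194007185}{9867305348} - 1862782\right) \left(- \frac{1}{3222190}\right) = \left(- \frac{18381543984765321}{9867305348}\right) \left(- \frac{1}{3222190}\right) = \frac{18381543984765321}{31794332619272120}$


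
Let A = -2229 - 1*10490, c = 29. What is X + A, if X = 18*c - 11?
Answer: -12208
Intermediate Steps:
A = -12719 (A = -2229 - 10490 = -12719)
X = 511 (X = 18*29 - 11 = 522 - 11 = 511)
X + A = 511 - 12719 = -12208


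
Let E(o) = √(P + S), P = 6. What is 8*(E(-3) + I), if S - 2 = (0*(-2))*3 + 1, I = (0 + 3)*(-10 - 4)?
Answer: -312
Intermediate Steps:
I = -42 (I = 3*(-14) = -42)
S = 3 (S = 2 + ((0*(-2))*3 + 1) = 2 + (0*3 + 1) = 2 + (0 + 1) = 2 + 1 = 3)
E(o) = 3 (E(o) = √(6 + 3) = √9 = 3)
8*(E(-3) + I) = 8*(3 - 42) = 8*(-39) = -312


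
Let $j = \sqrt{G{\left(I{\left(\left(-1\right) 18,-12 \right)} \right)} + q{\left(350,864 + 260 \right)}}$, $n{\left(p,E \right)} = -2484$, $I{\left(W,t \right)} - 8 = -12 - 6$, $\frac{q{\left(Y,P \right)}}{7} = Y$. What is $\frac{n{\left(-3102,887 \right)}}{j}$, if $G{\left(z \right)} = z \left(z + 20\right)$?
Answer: $- \frac{1242 \sqrt{94}}{235} \approx -51.241$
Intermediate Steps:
$q{\left(Y,P \right)} = 7 Y$
$I{\left(W,t \right)} = -10$ ($I{\left(W,t \right)} = 8 - 18 = -10$)
$G{\left(z \right)} = z \left(20 + z\right)$
$j = 5 \sqrt{94}$ ($j = \sqrt{- 10 \left(20 - 10\right) + 7 \cdot 350} = \sqrt{\left(-10\right) 10 + 2450} = \sqrt{-100 + 2450} = \sqrt{2350} = 5 \sqrt{94} \approx 48.477$)
$\frac{n{\left(-3102,887 \right)}}{j} = - \frac{2484}{5 \sqrt{94}} = - 2484 \frac{\sqrt{94}}{470} = - \frac{1242 \sqrt{94}}{235}$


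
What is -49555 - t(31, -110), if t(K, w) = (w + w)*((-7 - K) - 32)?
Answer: -64955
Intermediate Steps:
t(K, w) = 2*w*(-39 - K) (t(K, w) = (2*w)*(-39 - K) = 2*w*(-39 - K))
-49555 - t(31, -110) = -49555 - (-2)*(-110)*(39 + 31) = -49555 - (-2)*(-110)*70 = -49555 - 1*15400 = -49555 - 15400 = -64955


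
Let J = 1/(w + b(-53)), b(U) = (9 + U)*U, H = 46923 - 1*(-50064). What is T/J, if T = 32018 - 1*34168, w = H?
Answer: -213535850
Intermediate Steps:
H = 96987 (H = 46923 + 50064 = 96987)
b(U) = U*(9 + U)
w = 96987
J = 1/99319 (J = 1/(96987 - 53*(9 - 53)) = 1/(96987 - 53*(-44)) = 1/(96987 + 2332) = 1/99319 ≈ 1.0069e-5)
T = -2150 (T = 32018 - 34168 = -2150)
T/J = -2150/1/99319 = -2150*99319 = -213535850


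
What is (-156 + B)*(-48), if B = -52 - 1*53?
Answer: 12528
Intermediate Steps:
B = -105 (B = -52 - 53 = -105)
(-156 + B)*(-48) = (-156 - 105)*(-48) = -261*(-48) = 12528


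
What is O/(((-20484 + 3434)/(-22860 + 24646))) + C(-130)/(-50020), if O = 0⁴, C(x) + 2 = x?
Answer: 33/12505 ≈ 0.0026389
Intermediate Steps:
C(x) = -2 + x
O = 0
O/(((-20484 + 3434)/(-22860 + 24646))) + C(-130)/(-50020) = 0/(((-20484 + 3434)/(-22860 + 24646))) + (-2 - 130)/(-50020) = 0/((-17050/1786)) - 132*(-1/50020) = 0/((-17050*1/1786)) + 33/12505 = 0/(-8525/893) + 33/12505 = 0*(-893/8525) + 33/12505 = 0 + 33/12505 = 33/12505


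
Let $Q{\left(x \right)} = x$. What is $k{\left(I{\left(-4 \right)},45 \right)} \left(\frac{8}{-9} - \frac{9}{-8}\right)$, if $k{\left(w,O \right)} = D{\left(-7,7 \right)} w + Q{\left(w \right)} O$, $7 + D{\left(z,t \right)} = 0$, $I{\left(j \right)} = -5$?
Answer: $- \frac{1615}{36} \approx -44.861$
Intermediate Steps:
$D{\left(z,t \right)} = -7$ ($D{\left(z,t \right)} = -7 + 0 = -7$)
$k{\left(w,O \right)} = - 7 w + O w$ ($k{\left(w,O \right)} = - 7 w + w O = - 7 w + O w$)
$k{\left(I{\left(-4 \right)},45 \right)} \left(\frac{8}{-9} - \frac{9}{-8}\right) = - 5 \left(-7 + 45\right) \left(\frac{8}{-9} - \frac{9}{-8}\right) = \left(-5\right) 38 \left(8 \left(- \frac{1}{9}\right) - - \frac{9}{8}\right) = - 190 \left(- \frac{8}{9} + \frac{9}{8}\right) = \left(-190\right) \frac{17}{72} = - \frac{1615}{36}$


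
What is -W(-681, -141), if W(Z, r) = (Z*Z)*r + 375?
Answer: 65389926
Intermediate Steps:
W(Z, r) = 375 + r*Z² (W(Z, r) = Z²*r + 375 = r*Z² + 375 = 375 + r*Z²)
-W(-681, -141) = -(375 - 141*(-681)²) = -(375 - 141*463761) = -(375 - 65390301) = -1*(-65389926) = 65389926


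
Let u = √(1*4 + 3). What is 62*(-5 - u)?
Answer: -310 - 62*√7 ≈ -474.04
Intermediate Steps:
u = √7 (u = √(4 + 3) = √7 ≈ 2.6458)
62*(-5 - u) = 62*(-5 - √7) = -310 - 62*√7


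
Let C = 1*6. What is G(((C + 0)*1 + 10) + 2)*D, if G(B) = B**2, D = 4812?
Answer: 1559088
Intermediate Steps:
C = 6
G(((C + 0)*1 + 10) + 2)*D = (((6 + 0)*1 + 10) + 2)**2*4812 = ((6*1 + 10) + 2)**2*4812 = ((6 + 10) + 2)**2*4812 = (16 + 2)**2*4812 = 18**2*4812 = 324*4812 = 1559088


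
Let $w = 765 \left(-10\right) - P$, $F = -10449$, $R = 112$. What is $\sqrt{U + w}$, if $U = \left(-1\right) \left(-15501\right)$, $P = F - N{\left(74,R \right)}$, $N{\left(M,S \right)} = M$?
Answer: $\sqrt{18374} \approx 135.55$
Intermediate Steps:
$P = -10523$ ($P = -10449 - 74 = -10523$)
$w = 2873$ ($w = 765 \left(-10\right) - -10523 = -7650 + 10523 = 2873$)
$U = 15501$
$\sqrt{U + w} = \sqrt{15501 + 2873} = \sqrt{18374}$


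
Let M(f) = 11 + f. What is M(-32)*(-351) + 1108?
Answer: 8479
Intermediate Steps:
M(-32)*(-351) + 1108 = (11 - 32)*(-351) + 1108 = -21*(-351) + 1108 = 7371 + 1108 = 8479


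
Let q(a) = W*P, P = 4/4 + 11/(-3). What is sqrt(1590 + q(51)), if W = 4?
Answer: sqrt(14214)/3 ≈ 39.741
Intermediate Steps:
P = -8/3 (P = 4*(1/4) + 11*(-1/3) = 1 - 11/3 = -8/3 ≈ -2.6667)
q(a) = -32/3 (q(a) = 4*(-8/3) = -32/3)
sqrt(1590 + q(51)) = sqrt(1590 - 32/3) = sqrt(4738/3) = sqrt(14214)/3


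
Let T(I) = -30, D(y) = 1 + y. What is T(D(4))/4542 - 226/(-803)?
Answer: 167067/607871 ≈ 0.27484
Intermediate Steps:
T(D(4))/4542 - 226/(-803) = -30/4542 - 226/(-803) = -30*1/4542 - 226*(-1/803) = -5/757 + 226/803 = 167067/607871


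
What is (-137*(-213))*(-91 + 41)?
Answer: -1459050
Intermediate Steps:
(-137*(-213))*(-91 + 41) = 29181*(-50) = -1459050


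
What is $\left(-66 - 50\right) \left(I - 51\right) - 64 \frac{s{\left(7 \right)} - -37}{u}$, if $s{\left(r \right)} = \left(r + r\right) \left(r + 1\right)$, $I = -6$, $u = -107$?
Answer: $\frac{717020}{107} \approx 6701.1$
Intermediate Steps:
$s{\left(r \right)} = 2 r \left(1 + r\right)$
$\left(-66 - 50\right) \left(I - 51\right) - 64 \frac{s{\left(7 \right)} - -37}{u} = \left(-66 - 50\right) \left(-6 - 51\right) - 64 \frac{2 \cdot 7 \left(1 + 7\right) - -37}{-107} = \left(-116\right) \left(-57\right) - 64 \left(2 \cdot 7 \cdot 8 + 37\right) \left(- \frac{1}{107}\right) = 6612 - 64 \left(112 + 37\right) \left(- \frac{1}{107}\right) = 6612 - 64 \cdot 149 \left(- \frac{1}{107}\right) = 6612 - - \frac{9536}{107} = 6612 + \frac{9536}{107} = \frac{717020}{107}$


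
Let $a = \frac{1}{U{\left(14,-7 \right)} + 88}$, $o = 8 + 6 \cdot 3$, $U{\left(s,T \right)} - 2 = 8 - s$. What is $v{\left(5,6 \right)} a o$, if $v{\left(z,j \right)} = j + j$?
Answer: $\frac{26}{7} \approx 3.7143$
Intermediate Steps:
$U{\left(s,T \right)} = 10 - s$ ($U{\left(s,T \right)} = 2 - \left(-8 + s\right) = 10 - s$)
$o = 26$ ($o = 8 + 18 = 26$)
$v{\left(z,j \right)} = 2 j$
$a = \frac{1}{84}$ ($a = \frac{1}{\left(10 - 14\right) + 88} = \frac{1}{-4 + 88} = \frac{1}{84} \approx 0.011905$)
$v{\left(5,6 \right)} a o = 2 \cdot 6 \cdot \frac{1}{84} \cdot 26 = 12 \cdot \frac{1}{84} \cdot 26 = \frac{1}{7} \cdot 26 = \frac{26}{7}$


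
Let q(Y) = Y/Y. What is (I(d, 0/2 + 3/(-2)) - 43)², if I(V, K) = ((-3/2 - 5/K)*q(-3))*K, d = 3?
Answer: 33489/16 ≈ 2093.1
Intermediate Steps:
q(Y) = 1
I(V, K) = K*(-3/2 - 5/K) (I(V, K) = ((-3/2 - 5/K)*1)*K = (-3/2 - 5/K)*K = K*(-3/2 - 5/K))
(I(d, 0/2 + 3/(-2)) - 43)² = ((-5 - 3*(0/2 + 3/(-2))/2) - 43)² = ((-5 - 3*(0*(½) + 3*(-½))/2) - 43)² = ((-5 - 3*(0 - 3/2)/2) - 43)² = ((-5 - 3/2*(-3/2)) - 43)² = ((-5 + 9/4) - 43)² = (-11/4 - 43)² = (-183/4)² = 33489/16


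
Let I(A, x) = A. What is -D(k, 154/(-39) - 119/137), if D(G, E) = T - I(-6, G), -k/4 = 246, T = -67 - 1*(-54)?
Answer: 7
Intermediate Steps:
T = -13 (T = -67 + 54 = -13)
k = -984 (k = -4*246 = -984)
D(G, E) = -7 (D(G, E) = -13 - 1*(-6) = -13 + 6 = -7)
-D(k, 154/(-39) - 119/137) = -1*(-7) = 7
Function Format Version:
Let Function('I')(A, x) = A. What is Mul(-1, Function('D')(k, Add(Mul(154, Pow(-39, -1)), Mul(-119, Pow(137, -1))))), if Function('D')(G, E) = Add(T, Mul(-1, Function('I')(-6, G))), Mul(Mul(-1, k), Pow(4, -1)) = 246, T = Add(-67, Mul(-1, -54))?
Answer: 7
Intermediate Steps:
T = -13 (T = Add(-67, 54) = -13)
k = -984 (k = Mul(-4, 246) = -984)
Function('D')(G, E) = -7 (Function('D')(G, E) = Add(-13, Mul(-1, -6)) = Add(-13, 6) = -7)
Mul(-1, Function('D')(k, Add(Mul(154, Pow(-39, -1)), Mul(-119, Pow(137, -1))))) = Mul(-1, -7) = 7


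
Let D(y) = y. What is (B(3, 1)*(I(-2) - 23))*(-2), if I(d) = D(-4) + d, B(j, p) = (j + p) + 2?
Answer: 348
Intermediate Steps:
B(j, p) = 2 + j + p
I(d) = -4 + d
(B(3, 1)*(I(-2) - 23))*(-2) = ((2 + 3 + 1)*((-4 - 2) - 23))*(-2) = (6*(-6 - 23))*(-2) = (6*(-29))*(-2) = -174*(-2) = 348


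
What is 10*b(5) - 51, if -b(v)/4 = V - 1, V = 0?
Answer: -11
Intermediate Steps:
b(v) = 4 (b(v) = -4*(0 - 1) = -4*(-1) = 4)
10*b(5) - 51 = 10*4 - 51 = 40 - 51 = -11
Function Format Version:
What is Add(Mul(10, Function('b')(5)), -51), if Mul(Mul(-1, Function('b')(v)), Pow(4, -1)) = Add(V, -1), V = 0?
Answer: -11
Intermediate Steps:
Function('b')(v) = 4 (Function('b')(v) = Mul(-4, Add(0, -1)) = Mul(-4, -1) = 4)
Add(Mul(10, Function('b')(5)), -51) = Add(Mul(10, 4), -51) = Add(40, -51) = -11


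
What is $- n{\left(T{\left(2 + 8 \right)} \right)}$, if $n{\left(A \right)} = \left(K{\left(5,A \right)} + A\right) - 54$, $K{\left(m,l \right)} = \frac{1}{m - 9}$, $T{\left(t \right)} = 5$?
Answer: $\frac{197}{4} \approx 49.25$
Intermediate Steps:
$K{\left(m,l \right)} = \frac{1}{-9 + m}$
$n{\left(A \right)} = - \frac{217}{4} + A$ ($n{\left(A \right)} = \left(\frac{1}{-9 + 5} + A\right) - 54 = \left(\frac{1}{-4} + A\right) - 54 = \left(- \frac{1}{4} + A\right) - 54 = - \frac{217}{4} + A$)
$- n{\left(T{\left(2 + 8 \right)} \right)} = - (- \frac{217}{4} + 5) = \left(-1\right) \left(- \frac{197}{4}\right) = \frac{197}{4}$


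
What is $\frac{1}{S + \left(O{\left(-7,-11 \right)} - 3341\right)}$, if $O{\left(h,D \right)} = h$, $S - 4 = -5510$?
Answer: $- \frac{1}{8854} \approx -0.00011294$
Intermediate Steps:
$S = -5506$ ($S = 4 - 5510 = -5506$)
$\frac{1}{S + \left(O{\left(-7,-11 \right)} - 3341\right)} = \frac{1}{-5506 - 3348} = \frac{1}{-8854} = - \frac{1}{8854}$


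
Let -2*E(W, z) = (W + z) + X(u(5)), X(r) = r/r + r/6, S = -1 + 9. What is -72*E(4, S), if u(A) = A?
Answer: 498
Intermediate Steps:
S = 8
X(r) = 1 + r/6 (X(r) = 1 + r*(⅙) = 1 + r/6)
E(W, z) = -11/12 - W/2 - z/2 (E(W, z) = -((W + z) + (1 + (⅙)*5))/2 = -((W + z) + (1 + ⅚))/2 = -((W + z) + 11/6)/2 = -(11/6 + W + z)/2 = -11/12 - W/2 - z/2)
-72*E(4, S) = -72*(-11/12 - ½*4 - ½*8) = -72*(-11/12 - 2 - 4) = -72*(-83/12) = 498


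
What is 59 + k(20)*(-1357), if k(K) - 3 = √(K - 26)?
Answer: -4012 - 1357*I*√6 ≈ -4012.0 - 3324.0*I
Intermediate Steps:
k(K) = 3 + √(-26 + K) (k(K) = 3 + √(K - 26) = 3 + √(-26 + K))
59 + k(20)*(-1357) = 59 + (3 + √(-26 + 20))*(-1357) = 59 + (3 + √(-6))*(-1357) = 59 + (3 + I*√6)*(-1357) = 59 + (-4071 - 1357*I*√6) = -4012 - 1357*I*√6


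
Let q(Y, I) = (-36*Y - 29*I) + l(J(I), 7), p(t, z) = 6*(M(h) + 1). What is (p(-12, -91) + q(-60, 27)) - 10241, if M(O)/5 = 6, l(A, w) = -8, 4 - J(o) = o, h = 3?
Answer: -8686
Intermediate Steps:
J(o) = 4 - o
M(O) = 30 (M(O) = 5*6 = 30)
p(t, z) = 186 (p(t, z) = 6*(30 + 1) = 6*31 = 186)
q(Y, I) = -8 - 36*Y - 29*I (q(Y, I) = (-36*Y - 29*I) - 8 = -8 - 36*Y - 29*I)
(p(-12, -91) + q(-60, 27)) - 10241 = (186 + (-8 - 36*(-60) - 29*27)) - 10241 = (186 + (-8 + 2160 - 783)) - 10241 = (186 + 1369) - 10241 = 1555 - 10241 = -8686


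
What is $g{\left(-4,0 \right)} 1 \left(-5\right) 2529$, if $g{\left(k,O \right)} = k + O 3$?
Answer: $50580$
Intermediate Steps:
$g{\left(k,O \right)} = k + 3 O$
$g{\left(-4,0 \right)} 1 \left(-5\right) 2529 = \left(-4 + 3 \cdot 0\right) 1 \left(-5\right) 2529 = \left(-4 + 0\right) 1 \left(-5\right) 2529 = \left(-4\right) 1 \left(-5\right) 2529 = \left(-4\right) \left(-5\right) 2529 = 20 \cdot 2529 = 50580$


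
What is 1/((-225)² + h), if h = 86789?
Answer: 1/137414 ≈ 7.2773e-6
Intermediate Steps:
1/((-225)² + h) = 1/((-225)² + 86789) = 1/(50625 + 86789) = 1/137414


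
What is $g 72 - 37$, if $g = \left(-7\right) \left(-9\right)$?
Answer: $4499$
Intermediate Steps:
$g = 63$
$g 72 - 37 = 63 \cdot 72 - 37 = 4536 - 37 = 4499$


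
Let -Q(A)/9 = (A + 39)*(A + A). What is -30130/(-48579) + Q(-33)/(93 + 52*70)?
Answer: 285610846/181345407 ≈ 1.5750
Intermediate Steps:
Q(A) = -18*A*(39 + A) (Q(A) = -9*(A + 39)*(A + A) = -9*(39 + A)*2*A = -18*A*(39 + A))
-30130/(-48579) + Q(-33)/(93 + 52*70) = -30130/(-48579) + (-18*(-33)*(39 - 33))/(93 + 52*70) = -30130*(-1/48579) + (-18*(-33)*6)/(93 + 3640) = 30130/48579 + 3564/3733 = 285610846/181345407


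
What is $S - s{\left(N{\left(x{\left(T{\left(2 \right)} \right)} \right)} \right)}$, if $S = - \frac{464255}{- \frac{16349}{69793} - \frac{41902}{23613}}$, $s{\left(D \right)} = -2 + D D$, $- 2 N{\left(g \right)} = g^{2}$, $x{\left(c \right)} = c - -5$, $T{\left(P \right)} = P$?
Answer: $\frac{3052487953926541}{13242060892} \approx 2.3051 \cdot 10^{5}$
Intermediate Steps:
$x{\left(c \right)} = 5 + c$ ($x{\left(c \right)} = c + 5 = 5 + c$)
$N{\left(g \right)} = - \frac{g^{2}}{2}$
$s{\left(D \right)} = -2 + D^{2}$
$S = \frac{765102504213795}{3310515223}$ ($S = - \frac{464255}{\left(-16349\right) \frac{1}{69793} - \frac{41902}{23613}} = - \frac{464255}{- \frac{16349}{69793} - \frac{41902}{23613}} = - \frac{464255}{- \frac{3310515223}{1648022109}} = \left(-464255\right) \left(- \frac{1648022109}{3310515223}\right) = \frac{765102504213795}{3310515223} \approx 2.3111 \cdot 10^{5}$)
$S - s{\left(N{\left(x{\left(T{\left(2 \right)} \right)} \right)} \right)} = \frac{765102504213795}{3310515223} - \left(-2 + \left(- \frac{\left(5 + 2\right)^{2}}{2}\right)^{2}\right) = \frac{765102504213795}{3310515223} - \left(-2 + \left(- \frac{7^{2}}{2}\right)^{2}\right) = \frac{765102504213795}{3310515223} - \left(-2 + \left(\left(- \frac{1}{2}\right) 49\right)^{2}\right) = \frac{765102504213795}{3310515223} - \left(-2 + \left(- \frac{49}{2}\right)^{2}\right) = \frac{765102504213795}{3310515223} - \left(-2 + \frac{2401}{4}\right) = \frac{765102504213795}{3310515223} - \frac{2393}{4} = \frac{3052487953926541}{13242060892}$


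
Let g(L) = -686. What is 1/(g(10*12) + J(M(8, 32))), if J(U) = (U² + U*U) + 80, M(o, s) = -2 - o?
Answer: -1/406 ≈ -0.0024631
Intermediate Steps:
J(U) = 80 + 2*U² (J(U) = (U² + U²) + 80 = 2*U² + 80 = 80 + 2*U²)
1/(g(10*12) + J(M(8, 32))) = 1/(-686 + (80 + 2*(-2 - 1*8)²)) = 1/(-686 + (80 + 2*(-2 - 8)²)) = 1/(-686 + (80 + 2*(-10)²)) = 1/(-686 + (80 + 2*100)) = 1/(-686 + (80 + 200)) = 1/(-686 + 280) = 1/(-406) = -1/406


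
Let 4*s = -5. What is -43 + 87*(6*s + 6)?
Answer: -347/2 ≈ -173.50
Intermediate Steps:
s = -5/4 (s = (¼)*(-5) = -5/4 ≈ -1.2500)
-43 + 87*(6*s + 6) = -43 + 87*(6*(-5/4) + 6) = -43 + 87*(-15/2 + 6) = -43 + 87*(-3/2) = -43 - 261/2 = -347/2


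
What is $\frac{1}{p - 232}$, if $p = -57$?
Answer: $- \frac{1}{289} \approx -0.0034602$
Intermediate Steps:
$\frac{1}{p - 232} = \frac{1}{-57 - 232} = \frac{1}{-289} = - \frac{1}{289}$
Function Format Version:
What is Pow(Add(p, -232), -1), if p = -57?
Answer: Rational(-1, 289) ≈ -0.0034602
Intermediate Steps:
Pow(Add(p, -232), -1) = Pow(Add(-57, -232), -1) = Pow(-289, -1) = Rational(-1, 289)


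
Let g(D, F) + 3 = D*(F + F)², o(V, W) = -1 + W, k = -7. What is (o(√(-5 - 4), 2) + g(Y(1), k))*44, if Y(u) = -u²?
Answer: -8712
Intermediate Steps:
g(D, F) = -3 + 4*D*F² (g(D, F) = -3 + D*(F + F)² = -3 + D*(2*F)² = -3 + D*(4*F²) = -3 + 4*D*F²)
(o(√(-5 - 4), 2) + g(Y(1), k))*44 = ((-1 + 2) + (-3 + 4*(-1*1²)*(-7)²))*44 = (1 + (-3 + 4*(-1*1)*49))*44 = (1 + (-3 + 4*(-1)*49))*44 = (1 + (-3 - 196))*44 = (1 - 199)*44 = -198*44 = -8712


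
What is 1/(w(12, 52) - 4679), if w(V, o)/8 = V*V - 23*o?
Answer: -1/13095 ≈ -7.6365e-5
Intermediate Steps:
w(V, o) = -184*o + 8*V² (w(V, o) = 8*(V*V - 23*o) = 8*(V² - 23*o) = -184*o + 8*V²)
1/(w(12, 52) - 4679) = 1/((-184*52 + 8*12²) - 4679) = 1/((-9568 + 8*144) - 4679) = 1/((-9568 + 1152) - 4679) = 1/(-8416 - 4679) = 1/(-13095) = -1/13095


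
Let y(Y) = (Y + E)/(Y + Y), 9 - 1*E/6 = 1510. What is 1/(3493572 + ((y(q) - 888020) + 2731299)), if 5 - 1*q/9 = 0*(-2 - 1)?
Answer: 30/160102543 ≈ 1.8738e-7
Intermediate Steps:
E = -9006 (E = 54 - 6*1510 = 54 - 9060 = -9006)
q = 45 (q = 45 - 0*(-2 - 1) = 45 - 0*(-3) = 45 - 9*0 = 45 + 0 = 45)
y(Y) = (-9006 + Y)/(2*Y) (y(Y) = (Y - 9006)/(Y + Y) = (-9006 + Y)/((2*Y)) = (-9006 + Y)*(1/(2*Y)) = (-9006 + Y)/(2*Y))
1/(3493572 + ((y(q) - 888020) + 2731299)) = 1/(3493572 + (((½)*(-9006 + 45)/45 - 888020) + 2731299)) = 1/(3493572 + (((½)*(1/45)*(-8961) - 888020) + 2731299)) = 1/(3493572 + ((-2987/30 - 888020) + 2731299)) = 1/(3493572 + (-26643587/30 + 2731299)) = 1/(3493572 + 55295383/30) = 1/(160102543/30) = 30/160102543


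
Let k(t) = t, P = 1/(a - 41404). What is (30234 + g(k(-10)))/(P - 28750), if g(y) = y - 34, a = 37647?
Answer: -113423830/108013751 ≈ -1.0501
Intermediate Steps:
P = -1/3757 (P = 1/(37647 - 41404) = 1/(-3757) = -1/3757 ≈ -0.00026617)
g(y) = -34 + y
(30234 + g(k(-10)))/(P - 28750) = (30234 + (-34 - 10))/(-1/3757 - 28750) = (30234 - 44)/(-108013751/3757) = 30190*(-3757/108013751) = -113423830/108013751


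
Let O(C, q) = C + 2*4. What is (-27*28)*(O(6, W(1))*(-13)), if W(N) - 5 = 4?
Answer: 137592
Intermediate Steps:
W(N) = 9 (W(N) = 5 + 4 = 9)
O(C, q) = 8 + C (O(C, q) = C + 8 = 8 + C)
(-27*28)*(O(6, W(1))*(-13)) = (-27*28)*((8 + 6)*(-13)) = -10584*(-13) = -756*(-182) = 137592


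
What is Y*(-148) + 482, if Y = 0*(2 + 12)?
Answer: 482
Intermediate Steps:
Y = 0 (Y = 0*14 = 0)
Y*(-148) + 482 = 0*(-148) + 482 = 0 + 482 = 482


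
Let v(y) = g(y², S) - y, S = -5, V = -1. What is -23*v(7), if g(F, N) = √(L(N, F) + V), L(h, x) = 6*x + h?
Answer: 161 - 276*√2 ≈ -229.32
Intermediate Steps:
L(h, x) = h + 6*x
g(F, N) = √(-1 + N + 6*F) (g(F, N) = √((N + 6*F) - 1) = √(-1 + N + 6*F))
v(y) = √(-6 + 6*y²) - y (v(y) = √(-1 - 5 + 6*y²) - y = √(-6 + 6*y²) - y)
-23*v(7) = -23*(√(-6 + 6*7²) - 1*7) = -23*(√(-6 + 6*49) - 7) = -23*(√(-6 + 294) - 7) = -23*(√288 - 7) = -23*(12*√2 - 7) = -23*(-7 + 12*√2) = 161 - 276*√2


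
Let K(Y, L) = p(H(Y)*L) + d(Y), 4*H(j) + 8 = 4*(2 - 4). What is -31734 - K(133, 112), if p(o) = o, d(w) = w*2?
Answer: -31552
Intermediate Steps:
H(j) = -4 (H(j) = -2 + (4*(2 - 4))/4 = -2 + (4*(-2))/4 = -2 + (¼)*(-8) = -2 - 2 = -4)
d(w) = 2*w
K(Y, L) = -4*L + 2*Y
-31734 - K(133, 112) = -31734 - (-4*112 + 2*133) = -31734 - (-448 + 266) = -31734 - 1*(-182) = -31734 + 182 = -31552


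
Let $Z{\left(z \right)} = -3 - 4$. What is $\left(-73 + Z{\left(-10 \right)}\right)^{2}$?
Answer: $6400$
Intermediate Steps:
$Z{\left(z \right)} = -7$ ($Z{\left(z \right)} = -3 - 4 = -7$)
$\left(-73 + Z{\left(-10 \right)}\right)^{2} = \left(-73 - 7\right)^{2} = \left(-80\right)^{2} = 6400$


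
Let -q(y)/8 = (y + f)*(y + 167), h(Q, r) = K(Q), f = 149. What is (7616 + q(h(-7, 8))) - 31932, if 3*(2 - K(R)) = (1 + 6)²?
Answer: -1699100/9 ≈ -1.8879e+5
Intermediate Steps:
K(R) = -43/3 (K(R) = 2 - (1 + 6)²/3 = 2 - ⅓*7² = 2 - ⅓*49 = 2 - 49/3 = -43/3)
h(Q, r) = -43/3
q(y) = -8*(149 + y)*(167 + y) (q(y) = -8*(y + 149)*(y + 167) = -8*(149 + y)*(167 + y))
(7616 + q(h(-7, 8))) - 31932 = (7616 + (-199064 - 2528*(-43/3) - 8*(-43/3)²)) - 31932 = (7616 + (-199064 + 108704/3 - 8*1849/9)) - 31932 = (7616 + (-199064 + 108704/3 - 14792/9)) - 31932 = (7616 - 1480256/9) - 31932 = -1411712/9 - 31932 = -1699100/9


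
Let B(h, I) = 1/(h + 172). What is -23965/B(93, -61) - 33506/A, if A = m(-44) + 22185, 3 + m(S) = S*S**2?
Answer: -200054171472/31501 ≈ -6.3507e+6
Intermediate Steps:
m(S) = -3 + S**3 (m(S) = -3 + S*S**2 = -3 + S**3)
B(h, I) = 1/(172 + h)
A = -63002 (A = (-3 + (-44)**3) + 22185 = (-3 - 85184) + 22185 = -85187 + 22185 = -63002)
-23965/B(93, -61) - 33506/A = -23965/(1/(172 + 93)) - 33506/(-63002) = -23965/(1/265) - 33506*(-1/63002) = -23965/1/265 + 16753/31501 = -23965*265 + 16753/31501 = -6350725 + 16753/31501 = -200054171472/31501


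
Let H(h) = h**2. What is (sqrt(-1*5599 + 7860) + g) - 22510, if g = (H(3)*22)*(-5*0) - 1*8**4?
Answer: -26606 + sqrt(2261) ≈ -26558.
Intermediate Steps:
g = -4096 (g = (3**2*22)*(-5*0) - 1*8**4 = (9*22)*0 - 1*4096 = 198*0 - 4096 = 0 - 4096 = -4096)
(sqrt(-1*5599 + 7860) + g) - 22510 = (sqrt(-1*5599 + 7860) - 4096) - 22510 = (sqrt(-5599 + 7860) - 4096) - 22510 = (sqrt(2261) - 4096) - 22510 = (-4096 + sqrt(2261)) - 22510 = -26606 + sqrt(2261)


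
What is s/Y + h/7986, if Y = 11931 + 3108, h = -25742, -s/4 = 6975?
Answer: -11295247/2224101 ≈ -5.0786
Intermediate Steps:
s = -27900 (s = -4*6975 = -27900)
Y = 15039
s/Y + h/7986 = -27900/15039 - 25742/7986 = -27900*1/15039 - 25742*1/7986 = -3100/1671 - 12871/3993 = -11295247/2224101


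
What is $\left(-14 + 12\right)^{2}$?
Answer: $4$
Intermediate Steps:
$\left(-14 + 12\right)^{2} = \left(-2\right)^{2} = 4$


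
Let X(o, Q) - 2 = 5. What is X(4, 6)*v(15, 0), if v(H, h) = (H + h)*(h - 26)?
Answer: -2730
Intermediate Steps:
v(H, h) = (-26 + h)*(H + h) (v(H, h) = (H + h)*(-26 + h) = (-26 + h)*(H + h))
X(o, Q) = 7 (X(o, Q) = 2 + 5 = 7)
X(4, 6)*v(15, 0) = 7*(0**2 - 26*15 - 26*0 + 15*0) = 7*(0 - 390 + 0 + 0) = 7*(-390) = -2730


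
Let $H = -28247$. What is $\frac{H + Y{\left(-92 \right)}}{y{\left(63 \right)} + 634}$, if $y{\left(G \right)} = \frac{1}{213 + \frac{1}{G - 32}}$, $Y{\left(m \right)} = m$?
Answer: $- \frac{187150756}{4186967} \approx -44.698$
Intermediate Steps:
$y{\left(G \right)} = \frac{1}{213 + \frac{1}{-32 + G}}$
$\frac{H + Y{\left(-92 \right)}}{y{\left(63 \right)} + 634} = \frac{-28247 - 92}{\frac{-32 + 63}{-6815 + 213 \cdot 63} + 634} = - \frac{28339}{\frac{1}{-6815 + 13419} \cdot 31 + 634} = - \frac{28339}{\frac{1}{6604} \cdot 31 + 634} = - \frac{28339}{\frac{31}{6604} + 634} = - \frac{28339}{\frac{4186967}{6604}} = \left(-28339\right) \frac{6604}{4186967} = - \frac{187150756}{4186967}$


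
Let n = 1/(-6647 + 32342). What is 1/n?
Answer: 25695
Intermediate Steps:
n = 1/25695 ≈ 3.8918e-5
1/n = 1/(1/25695) = 25695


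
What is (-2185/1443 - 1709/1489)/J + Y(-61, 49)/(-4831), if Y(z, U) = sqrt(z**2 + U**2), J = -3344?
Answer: 357472/449063043 - sqrt(6122)/4831 ≈ -0.015400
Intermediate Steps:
Y(z, U) = sqrt(U**2 + z**2)
(-2185/1443 - 1709/1489)/J + Y(-61, 49)/(-4831) = (-2185/1443 - 1709/1489)/(-3344) + sqrt(49**2 + (-61)**2)/(-4831) = (-2185*1/1443 - 1709*1/1489)*(-1/3344) + sqrt(2401 + 3721)*(-1/4831) = (-2185/1443 - 1709/1489)*(-1/3344) + sqrt(6122)*(-1/4831) = -5719552/2148627*(-1/3344) - sqrt(6122)/4831 = 357472/449063043 - sqrt(6122)/4831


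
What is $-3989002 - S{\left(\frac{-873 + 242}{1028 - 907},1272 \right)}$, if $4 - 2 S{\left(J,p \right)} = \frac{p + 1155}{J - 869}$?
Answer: $- \frac{281304659969}{70520} \approx -3.989 \cdot 10^{6}$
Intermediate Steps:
$S{\left(J,p \right)} = 2 - \frac{1155 + p}{2 \left(-869 + J\right)}$ ($S{\left(J,p \right)} = 2 - \frac{\left(p + 1155\right) \frac{1}{J - 869}}{2} = 2 - \frac{\left(1155 + p\right) \frac{1}{-869 + J}}{2} = 2 - \frac{\frac{1}{-869 + J} \left(1155 + p\right)}{2} = 2 - \frac{1155 + p}{2 \left(-869 + J\right)}$)
$-3989002 - S{\left(\frac{-873 + 242}{1028 - 907},1272 \right)} = -3989002 - \frac{-4631 - 1272 + 4 \frac{-873 + 242}{1028 - 907}}{2 \left(-869 + \frac{-873 + 242}{1028 - 907}\right)} = -3989002 - \frac{-4631 - 1272 + 4 \left(- \frac{631}{121}\right)}{2 \left(-869 - \frac{631}{121}\right)} = -3989002 - \frac{-4631 - 1272 - \frac{2524}{121}}{2 \left(- \frac{105780}{121}\right)} = -3989002 - \frac{1}{2} \left(- \frac{121}{105780}\right) \left(- \frac{716787}{121}\right) = -3989002 - \frac{238929}{70520} = - \frac{281304659969}{70520}$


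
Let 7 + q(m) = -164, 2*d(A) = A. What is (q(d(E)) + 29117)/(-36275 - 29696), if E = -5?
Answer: -28946/65971 ≈ -0.43877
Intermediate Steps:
d(A) = A/2
q(m) = -171 (q(m) = -7 - 164 = -171)
(q(d(E)) + 29117)/(-36275 - 29696) = (-171 + 29117)/(-36275 - 29696) = 28946/(-65971) = 28946*(-1/65971) = -28946/65971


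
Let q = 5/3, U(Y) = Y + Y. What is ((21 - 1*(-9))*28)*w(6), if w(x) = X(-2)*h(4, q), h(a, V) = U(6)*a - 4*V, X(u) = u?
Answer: -69440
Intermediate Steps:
U(Y) = 2*Y
q = 5/3 (q = 5*(⅓) = 5/3 ≈ 1.6667)
h(a, V) = -4*V + 12*a (h(a, V) = (2*6)*a - 4*V = 12*a - 4*V = -4*V + 12*a)
w(x) = -248/3 (w(x) = -2*(-4*5/3 + 12*4) = -2*(-20/3 + 48) = -2*124/3 = -248/3)
((21 - 1*(-9))*28)*w(6) = ((21 - 1*(-9))*28)*(-248/3) = ((21 + 9)*28)*(-248/3) = (30*28)*(-248/3) = 840*(-248/3) = -69440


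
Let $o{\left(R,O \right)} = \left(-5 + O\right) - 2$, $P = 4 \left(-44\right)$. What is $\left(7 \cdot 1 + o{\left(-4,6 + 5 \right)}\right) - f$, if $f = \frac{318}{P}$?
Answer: $\frac{1127}{88} \approx 12.807$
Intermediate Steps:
$P = -176$
$o{\left(R,O \right)} = -7 + O$
$f = - \frac{159}{88}$ ($f = \frac{318}{-176} = 318 \left(- \frac{1}{176}\right) = - \frac{159}{88} \approx -1.8068$)
$\left(7 \cdot 1 + o{\left(-4,6 + 5 \right)}\right) - f = \left(7 \cdot 1 + \left(-7 + \left(6 + 5\right)\right)\right) - - \frac{159}{88} = \left(7 + \left(-7 + 11\right)\right) + \frac{159}{88} = \left(7 + 4\right) + \frac{159}{88} = 11 + \frac{159}{88} = \frac{1127}{88}$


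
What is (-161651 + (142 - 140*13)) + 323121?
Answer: 159792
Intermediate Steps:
(-161651 + (142 - 140*13)) + 323121 = (-161651 + (142 - 1820)) + 323121 = (-161651 - 1678) + 323121 = -163329 + 323121 = 159792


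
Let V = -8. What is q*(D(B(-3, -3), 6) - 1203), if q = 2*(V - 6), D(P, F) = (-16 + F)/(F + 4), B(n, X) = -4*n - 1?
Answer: 33712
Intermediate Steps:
B(n, X) = -1 - 4*n
D(P, F) = (-16 + F)/(4 + F)
q = -28 (q = 2*(-8 - 6) = 2*(-14) = -28)
q*(D(B(-3, -3), 6) - 1203) = -28*((-16 + 6)/(4 + 6) - 1203) = -28*(-10/10 - 1203) = -28*((⅒)*(-10) - 1203) = -28*(-1 - 1203) = -28*(-1204) = 33712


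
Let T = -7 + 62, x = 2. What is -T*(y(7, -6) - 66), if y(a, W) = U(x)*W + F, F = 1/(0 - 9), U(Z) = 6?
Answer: 50545/9 ≈ 5616.1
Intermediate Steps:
F = -1/9 (F = 1/(-9) = -1/9 ≈ -0.11111)
T = 55
y(a, W) = -1/9 + 6*W (y(a, W) = 6*W - 1/9 = -1/9 + 6*W)
-T*(y(7, -6) - 66) = -55*((-1/9 + 6*(-6)) - 66) = -55*((-1/9 - 36) - 66) = -55*(-325/9 - 66) = -55*(-919)/9 = -1*(-50545/9) = 50545/9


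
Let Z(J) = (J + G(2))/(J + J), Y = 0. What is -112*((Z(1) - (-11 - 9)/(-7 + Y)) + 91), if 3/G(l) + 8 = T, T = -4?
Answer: -9914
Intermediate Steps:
G(l) = -1/4 (G(l) = 3/(-8 - 4) = 3/(-12) = 3*(-1/12) = -1/4)
Z(J) = (-1/4 + J)/(2*J) (Z(J) = (J - 1/4)/(J + J) = (-1/4 + J)/((2*J)) = (-1/4 + J)*(1/(2*J)) = (-1/4 + J)/(2*J))
-112*((Z(1) - (-11 - 9)/(-7 + Y)) + 91) = -112*(((1/8)*(-1 + 4*1)/1 - (-11 - 9)/(-7 + 0)) + 91) = -112*(((1/8)*1*(-1 + 4) - (-20)/(-7)) + 91) = -112*(((1/8)*1*3 - (-20)*(-1)/7) + 91) = -112*((3/8 - 1*20/7) + 91) = -112*((3/8 - 20/7) + 91) = -112*(-139/56 + 91) = -112*4957/56 = -9914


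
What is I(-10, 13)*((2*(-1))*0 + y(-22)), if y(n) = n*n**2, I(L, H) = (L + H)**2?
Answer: -95832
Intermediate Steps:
I(L, H) = (H + L)**2
y(n) = n**3
I(-10, 13)*((2*(-1))*0 + y(-22)) = (13 - 10)**2*((2*(-1))*0 + (-22)**3) = 3**2*(-2*0 - 10648) = 9*(0 - 10648) = 9*(-10648) = -95832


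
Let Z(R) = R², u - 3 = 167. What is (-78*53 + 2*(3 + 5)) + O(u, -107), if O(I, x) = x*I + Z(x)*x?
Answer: -1247351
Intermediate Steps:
u = 170 (u = 3 + 167 = 170)
O(I, x) = x³ + I*x (O(I, x) = x*I + x²*x = I*x + x³ = x³ + I*x)
(-78*53 + 2*(3 + 5)) + O(u, -107) = (-78*53 + 2*(3 + 5)) - 107*(170 + (-107)²) = (-4134 + 2*8) - 107*(170 + 11449) = (-4134 + 16) - 107*11619 = -4118 - 1243233 = -1247351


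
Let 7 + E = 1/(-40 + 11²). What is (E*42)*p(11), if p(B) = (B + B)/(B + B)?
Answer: -7924/27 ≈ -293.48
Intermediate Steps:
p(B) = 1 (p(B) = (2*B)/((2*B)) = (2*B)*(1/(2*B)) = 1)
E = -566/81 (E = -7 + 1/(-40 + 11²) = -7 + 1/(-40 + 121) = -7 + 1/81 = -566/81 ≈ -6.9877)
(E*42)*p(11) = -566/81*42*1 = -7924/27*1 = -7924/27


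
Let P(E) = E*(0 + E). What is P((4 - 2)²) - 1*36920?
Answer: -36904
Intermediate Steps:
P(E) = E² (P(E) = E*E = E²)
P((4 - 2)²) - 1*36920 = ((4 - 2)²)² - 1*36920 = (2²)² - 36920 = 4² - 36920 = 16 - 36920 = -36904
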